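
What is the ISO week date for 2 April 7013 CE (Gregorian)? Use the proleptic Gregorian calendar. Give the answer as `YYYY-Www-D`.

7013-W13-5

The weekday is Friday (ISO weekday 5).
That Friday belongs to ISO week 13 of ISO year 7013.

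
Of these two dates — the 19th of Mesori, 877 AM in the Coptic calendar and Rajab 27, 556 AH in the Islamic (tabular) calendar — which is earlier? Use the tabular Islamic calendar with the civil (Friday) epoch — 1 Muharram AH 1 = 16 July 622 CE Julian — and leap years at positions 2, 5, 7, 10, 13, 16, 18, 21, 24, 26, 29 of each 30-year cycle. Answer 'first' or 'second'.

second

Converting both to JDN: 2145337 vs 2145316; the smaller is the second.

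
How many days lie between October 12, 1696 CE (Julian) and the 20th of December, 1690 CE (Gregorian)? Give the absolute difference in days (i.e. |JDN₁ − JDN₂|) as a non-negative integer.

2133

First date → JDN 2340807; second date → JDN 2338674.
The interval is |2340807 − 2338674| = 2133 days.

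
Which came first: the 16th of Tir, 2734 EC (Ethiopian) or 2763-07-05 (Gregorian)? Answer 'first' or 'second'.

first

The two dates have Julian Day Numbers 2722584 and 2730410 respectively.
Since 2722584 < 2730410, the first date comes first.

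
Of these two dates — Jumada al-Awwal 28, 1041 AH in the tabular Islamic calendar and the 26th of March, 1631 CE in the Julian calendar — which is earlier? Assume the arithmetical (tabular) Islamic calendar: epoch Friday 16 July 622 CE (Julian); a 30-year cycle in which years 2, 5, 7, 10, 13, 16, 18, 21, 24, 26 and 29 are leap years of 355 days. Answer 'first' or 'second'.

Converting both to JDN: 2317126 vs 2316865; the smaller is the second.

second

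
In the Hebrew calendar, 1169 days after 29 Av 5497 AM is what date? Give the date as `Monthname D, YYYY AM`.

The starting date is JDN 2355724; 2355724 + 1169 = 2356893.
JDN 2356893 corresponds to Cheshvan 17, 5501 AM.

Cheshvan 17, 5501 AM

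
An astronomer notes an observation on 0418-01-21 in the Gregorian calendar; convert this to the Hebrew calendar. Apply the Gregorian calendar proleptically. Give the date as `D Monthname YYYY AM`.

Julian Day Number of the source date = 1873752.
Converting JDN 1873752 to the Hebrew calendar gives 27 Shevat 4178 AM.

27 Shevat 4178 AM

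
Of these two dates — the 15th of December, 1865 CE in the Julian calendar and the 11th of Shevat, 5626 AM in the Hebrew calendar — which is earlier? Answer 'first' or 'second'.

first

The two dates have Julian Day Numbers 2402598 and 2402629 respectively.
Since 2402598 < 2402629, the first date comes first.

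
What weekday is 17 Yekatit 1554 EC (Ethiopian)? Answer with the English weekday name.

Wednesday

This is JDN 2291620 (21 February 1562 Gregorian).
2291620 ≡ 2 (mod 7); counting from Monday = 0 gives Wednesday.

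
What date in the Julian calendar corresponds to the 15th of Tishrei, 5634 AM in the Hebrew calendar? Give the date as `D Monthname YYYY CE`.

Both dates share Julian Day Number 2405438; in the Julian calendar that is 24 September 1873 CE.

24 September 1873 CE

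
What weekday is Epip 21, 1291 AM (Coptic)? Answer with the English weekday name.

Equivalently 25 July 1575 Gregorian, JDN 2296522.
Since JDN mod 7 = 4 (0 = Monday), the day is Friday.

Friday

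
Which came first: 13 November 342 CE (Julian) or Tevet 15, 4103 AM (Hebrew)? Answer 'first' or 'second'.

first

Converting both to JDN: 1846290 vs 1846336; the smaller is the first.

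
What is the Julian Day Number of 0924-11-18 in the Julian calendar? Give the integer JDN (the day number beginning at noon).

2058871

Equivalently 23 November 924 (proleptic Gregorian).
JDN 2299161 is 15 October 1582 CE (Gregorian); the target day is −240290 days from there, so JDN = 2058871.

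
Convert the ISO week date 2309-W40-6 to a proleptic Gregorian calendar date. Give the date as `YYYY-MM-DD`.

2309-10-09

ISO week 1 of 2309 is the week containing the first Thursday of 2309.
Week 40, day 6 (Saturday) lands on 2309-10-09.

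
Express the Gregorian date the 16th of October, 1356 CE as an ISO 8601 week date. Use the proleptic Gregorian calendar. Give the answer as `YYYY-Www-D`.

1356-W42-6

The weekday is Saturday (ISO weekday 6).
That Saturday belongs to ISO week 42 of ISO year 1356.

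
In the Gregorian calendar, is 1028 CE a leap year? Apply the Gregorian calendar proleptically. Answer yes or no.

yes

1028 is divisible by 4 and not by 100, so it is a leap year.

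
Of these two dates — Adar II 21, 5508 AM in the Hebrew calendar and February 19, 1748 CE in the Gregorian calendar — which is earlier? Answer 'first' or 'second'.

second

First date → JDN 2359584; second date → JDN 2359553.
JDN 2359553 < JDN 2359584, so the second date is earlier.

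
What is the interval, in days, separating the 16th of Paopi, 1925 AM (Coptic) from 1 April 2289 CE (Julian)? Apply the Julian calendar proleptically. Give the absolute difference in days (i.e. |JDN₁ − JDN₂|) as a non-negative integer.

29390

JDN of the first date = 2527816.
JDN of the second date = 2557206.
|2557206 − 2527816| = 29390.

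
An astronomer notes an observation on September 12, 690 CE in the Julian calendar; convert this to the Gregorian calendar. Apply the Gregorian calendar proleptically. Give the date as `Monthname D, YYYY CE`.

September 15, 690 CE

For dates in this range the Gregorian date is 3 days ahead of the Julian.
12 September 690 Julian + 3 days → 15 September 690 Gregorian.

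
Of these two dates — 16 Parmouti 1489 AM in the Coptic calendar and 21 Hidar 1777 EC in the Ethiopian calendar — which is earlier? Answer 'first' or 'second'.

first

The two dates have Julian Day Numbers 2368747 and 2372985 respectively.
Since 2368747 < 2372985, the first date comes first.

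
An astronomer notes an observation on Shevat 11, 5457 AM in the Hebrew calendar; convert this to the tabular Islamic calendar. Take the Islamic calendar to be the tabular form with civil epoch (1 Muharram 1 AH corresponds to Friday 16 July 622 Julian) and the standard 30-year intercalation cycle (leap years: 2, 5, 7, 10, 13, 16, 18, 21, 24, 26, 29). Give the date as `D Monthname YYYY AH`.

The source date corresponds to 2 February 1697 in the Gregorian calendar (JDN 2340910).
That day falls on 10 Rajab 1108 AH in the tabular Islamic calendar.

10 Rajab 1108 AH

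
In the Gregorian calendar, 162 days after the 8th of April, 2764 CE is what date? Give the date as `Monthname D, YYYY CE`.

JDN of the 8th of April, 2764 CE = 2730688.
2730688 + 162 = 2730850.
JDN 2730850 in the Gregorian calendar is September 17, 2764 CE.

September 17, 2764 CE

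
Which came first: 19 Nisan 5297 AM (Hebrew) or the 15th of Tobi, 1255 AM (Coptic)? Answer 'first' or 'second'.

First date → JDN 2282537; second date → JDN 2283187.
JDN 2282537 < JDN 2283187, so the first date is earlier.

first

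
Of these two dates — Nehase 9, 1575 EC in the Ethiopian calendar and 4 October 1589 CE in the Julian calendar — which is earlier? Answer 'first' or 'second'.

first

First date → JDN 2299462; second date → JDN 2301717.
JDN 2299462 < JDN 2301717, so the first date is earlier.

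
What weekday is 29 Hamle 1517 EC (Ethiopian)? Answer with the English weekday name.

Sunday

This is JDN 2278268 (2 August 1525 Gregorian).
2278268 ≡ 6 (mod 7); counting from Monday = 0 gives Sunday.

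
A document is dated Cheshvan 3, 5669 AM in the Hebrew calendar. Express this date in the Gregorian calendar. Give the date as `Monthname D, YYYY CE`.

October 28, 1908 CE

Julian Day Number of the source date = 2418243.
Converting JDN 2418243 to the Gregorian calendar gives 28 October 1908 CE.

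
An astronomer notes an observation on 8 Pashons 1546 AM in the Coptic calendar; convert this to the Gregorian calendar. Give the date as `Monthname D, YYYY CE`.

May 15, 1830 CE

Both dates share Julian Day Number 2389588; in the Gregorian calendar that is 15 May 1830 CE.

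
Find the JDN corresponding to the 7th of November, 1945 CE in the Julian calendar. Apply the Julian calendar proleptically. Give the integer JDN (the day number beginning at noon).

Equivalently 20 November 1945 (Gregorian).
JDN 2400001 is 17 November 1858 CE (Gregorian), MJD 0; the target day is +31779 days from there, so JDN = 2431780.

2431780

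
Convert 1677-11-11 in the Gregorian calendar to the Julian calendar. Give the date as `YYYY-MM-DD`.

1677-11-01

For dates in this range the Gregorian date is 10 days ahead of the Julian.
11 November 1677 Gregorian − 10 days → 1 November 1677 Julian.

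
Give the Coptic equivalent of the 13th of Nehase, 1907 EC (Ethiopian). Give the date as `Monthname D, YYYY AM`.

Mesori 13, 1631 AM

Both dates share Julian Day Number 2420729; in the Coptic calendar that is 13 Mesori 1631 AM.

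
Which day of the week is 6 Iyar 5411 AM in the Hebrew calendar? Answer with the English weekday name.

In the Gregorian calendar this is 27 April 1651 (JDN 2324192).
JDN 2324192 mod 7 = 3, and JDN 0 was a Monday, so this is a Thursday.

Thursday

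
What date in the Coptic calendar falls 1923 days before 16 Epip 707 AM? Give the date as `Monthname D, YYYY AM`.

The starting date is JDN 2083211; 2083211 − 1923 = 2081288.
JDN 2081288 corresponds to Parmouti 9, 702 AM.

Parmouti 9, 702 AM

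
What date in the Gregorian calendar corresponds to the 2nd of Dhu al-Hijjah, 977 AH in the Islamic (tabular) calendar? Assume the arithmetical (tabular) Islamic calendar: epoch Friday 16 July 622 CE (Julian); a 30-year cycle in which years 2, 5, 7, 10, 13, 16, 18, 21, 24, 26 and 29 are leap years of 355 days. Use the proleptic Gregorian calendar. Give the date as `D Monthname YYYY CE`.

18 May 1570 CE

Julian Day Number of the source date = 2294628.
Converting JDN 2294628 to the Gregorian calendar gives 18 May 1570 CE.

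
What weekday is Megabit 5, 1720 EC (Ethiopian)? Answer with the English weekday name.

Friday

This is JDN 2352270 (12 March 1728 Gregorian).
JDN 2352270 mod 7 = 4, and JDN 0 was a Monday, so this is a Friday.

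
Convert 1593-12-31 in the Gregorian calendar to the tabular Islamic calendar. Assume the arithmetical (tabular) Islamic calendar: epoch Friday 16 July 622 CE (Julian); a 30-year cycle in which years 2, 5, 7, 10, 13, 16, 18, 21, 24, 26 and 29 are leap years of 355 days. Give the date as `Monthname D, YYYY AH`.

Rabi' al-Thani 7, 1002 AH

Julian Day Number of the source date = 2303256.
Converting JDN 2303256 to the tabular Islamic calendar gives 7 Rabi' al-Thani 1002 AH.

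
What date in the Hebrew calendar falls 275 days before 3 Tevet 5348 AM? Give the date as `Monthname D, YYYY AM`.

JDN of 3 Tevet 5348 AM = 2301067.
2301067 − 275 = 2300792.
JDN 2300792 in the Hebrew calendar is Adar II 24, 5347 AM.

Adar II 24, 5347 AM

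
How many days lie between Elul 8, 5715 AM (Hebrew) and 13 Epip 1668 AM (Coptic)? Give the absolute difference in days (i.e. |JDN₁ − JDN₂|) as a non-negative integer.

JDN of the first date = 2435346.
JDN of the second date = 2434214.
|2434214 − 2435346| = 1132.

1132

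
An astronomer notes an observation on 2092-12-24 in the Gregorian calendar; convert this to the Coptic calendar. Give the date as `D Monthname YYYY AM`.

Both dates share Julian Day Number 2485506; in the Coptic calendar that is 15 Koiak 1809 AM.

15 Koiak 1809 AM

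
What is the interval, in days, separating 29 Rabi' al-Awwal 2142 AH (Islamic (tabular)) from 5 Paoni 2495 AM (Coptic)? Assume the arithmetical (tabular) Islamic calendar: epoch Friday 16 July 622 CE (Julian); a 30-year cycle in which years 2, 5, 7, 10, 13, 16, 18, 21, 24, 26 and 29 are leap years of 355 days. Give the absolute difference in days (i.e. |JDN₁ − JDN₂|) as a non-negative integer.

29011

First date → JDN 2707226; second date → JDN 2736237.
The interval is |2707226 − 2736237| = 29011 days.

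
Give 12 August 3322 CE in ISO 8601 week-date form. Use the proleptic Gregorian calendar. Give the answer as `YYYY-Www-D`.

3322-W33-3

The weekday is Wednesday (ISO weekday 3).
That Wednesday belongs to ISO week 33 of ISO year 3322.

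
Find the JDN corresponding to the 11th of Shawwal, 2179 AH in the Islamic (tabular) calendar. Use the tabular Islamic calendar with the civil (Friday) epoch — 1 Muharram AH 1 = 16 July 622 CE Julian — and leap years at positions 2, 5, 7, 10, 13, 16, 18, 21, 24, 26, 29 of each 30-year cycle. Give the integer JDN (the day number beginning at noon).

In the Gregorian calendar the same day is 13 June 2736.
JDN 2451545 is 1 January 2000 CE (Gregorian); the target day is +268982 days from there, so JDN = 2720527.

2720527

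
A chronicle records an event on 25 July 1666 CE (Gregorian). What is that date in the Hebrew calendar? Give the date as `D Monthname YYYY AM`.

22 Tammuz 5426 AM

Julian Day Number of the source date = 2329760.
Converting JDN 2329760 to the Hebrew calendar gives 22 Tammuz 5426 AM.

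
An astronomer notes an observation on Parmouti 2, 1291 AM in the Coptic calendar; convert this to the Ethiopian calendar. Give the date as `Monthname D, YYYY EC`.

The source date corresponds to 7 April 1575 in the proleptic Gregorian calendar (JDN 2296413).
That day falls on 2 Miyazya 1567 EC in the Ethiopian calendar.

Miyazya 2, 1567 EC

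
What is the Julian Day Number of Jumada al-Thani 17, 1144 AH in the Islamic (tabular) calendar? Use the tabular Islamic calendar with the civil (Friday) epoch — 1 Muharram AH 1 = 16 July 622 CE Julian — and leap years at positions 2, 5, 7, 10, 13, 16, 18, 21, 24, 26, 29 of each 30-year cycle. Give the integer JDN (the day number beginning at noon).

2353645

In the Gregorian calendar the same day is 17 December 1731.
JDN 2299161 is 15 October 1582 CE (Gregorian); the target day is +54484 days from there, so JDN = 2353645.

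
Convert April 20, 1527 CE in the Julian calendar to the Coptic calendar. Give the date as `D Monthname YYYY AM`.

25 Parmouti 1243 AM

Julian Day Number of the source date = 2278904.
Converting JDN 2278904 to the Coptic calendar gives 25 Parmouti 1243 AM.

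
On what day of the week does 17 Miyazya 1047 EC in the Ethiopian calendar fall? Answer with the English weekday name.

Wednesday

This is JDN 2106498 (18 April 1055 Gregorian).
2106498 ≡ 2 (mod 7); counting from Monday = 0 gives Wednesday.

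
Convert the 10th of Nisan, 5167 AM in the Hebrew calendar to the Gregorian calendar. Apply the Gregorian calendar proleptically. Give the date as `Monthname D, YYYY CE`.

Both dates share Julian Day Number 2235042; in the Gregorian calendar that is 28 March 1407 CE.

March 28, 1407 CE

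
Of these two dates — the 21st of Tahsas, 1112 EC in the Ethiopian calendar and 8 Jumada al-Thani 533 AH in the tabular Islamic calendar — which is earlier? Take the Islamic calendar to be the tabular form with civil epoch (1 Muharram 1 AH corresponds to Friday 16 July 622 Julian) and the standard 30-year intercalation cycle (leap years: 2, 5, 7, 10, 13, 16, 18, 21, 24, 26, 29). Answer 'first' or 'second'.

First date → JDN 2130124; second date → JDN 2137118.
JDN 2130124 < JDN 2137118, so the first date is earlier.

first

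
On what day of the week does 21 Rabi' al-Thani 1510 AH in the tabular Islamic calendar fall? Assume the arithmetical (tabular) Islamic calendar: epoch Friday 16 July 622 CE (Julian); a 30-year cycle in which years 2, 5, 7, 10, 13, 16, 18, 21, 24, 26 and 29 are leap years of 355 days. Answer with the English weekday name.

In the Gregorian calendar this is 28 November 2086 (JDN 2483288).
2483288 ≡ 3 (mod 7); counting from Monday = 0 gives Thursday.

Thursday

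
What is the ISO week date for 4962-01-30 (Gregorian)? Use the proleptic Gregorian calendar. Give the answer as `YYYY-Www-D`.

4962-W04-6

The weekday is Saturday (ISO weekday 6).
That Saturday belongs to ISO week 4 of ISO year 4962.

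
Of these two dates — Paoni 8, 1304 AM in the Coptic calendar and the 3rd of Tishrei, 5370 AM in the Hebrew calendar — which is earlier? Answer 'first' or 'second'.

first

Converting both to JDN: 2301228 vs 2309009; the smaller is the first.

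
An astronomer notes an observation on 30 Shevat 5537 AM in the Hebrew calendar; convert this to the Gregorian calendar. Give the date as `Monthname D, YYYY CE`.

February 7, 1777 CE

Both dates share Julian Day Number 2370134; in the Gregorian calendar that is 7 February 1777 CE.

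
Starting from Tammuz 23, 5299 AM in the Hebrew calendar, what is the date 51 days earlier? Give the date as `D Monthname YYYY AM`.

Counting 51 days back from JDN 2283367 reaches JDN 2283316, which is 2 Sivan 5299 AM.

2 Sivan 5299 AM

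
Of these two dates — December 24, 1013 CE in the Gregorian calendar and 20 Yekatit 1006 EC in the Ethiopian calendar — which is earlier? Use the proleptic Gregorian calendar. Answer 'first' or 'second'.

First date → JDN 2091408; second date → JDN 2091466.
JDN 2091408 < JDN 2091466, so the first date is earlier.

first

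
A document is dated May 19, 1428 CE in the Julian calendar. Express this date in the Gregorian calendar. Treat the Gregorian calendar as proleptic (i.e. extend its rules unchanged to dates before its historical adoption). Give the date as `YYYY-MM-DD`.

At this point the Julian calendar is 9 days behind the Gregorian.
19 May 1428 Julian + 9 days → 28 May 1428 Gregorian.

1428-05-28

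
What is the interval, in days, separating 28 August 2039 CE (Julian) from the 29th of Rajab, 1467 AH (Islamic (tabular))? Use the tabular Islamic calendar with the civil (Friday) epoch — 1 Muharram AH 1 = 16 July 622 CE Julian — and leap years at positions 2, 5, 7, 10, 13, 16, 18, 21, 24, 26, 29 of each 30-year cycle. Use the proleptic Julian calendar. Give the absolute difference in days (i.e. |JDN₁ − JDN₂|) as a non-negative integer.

2105

JDN of the first date = 2466042.
JDN of the second date = 2468147.
|2468147 − 2466042| = 2105.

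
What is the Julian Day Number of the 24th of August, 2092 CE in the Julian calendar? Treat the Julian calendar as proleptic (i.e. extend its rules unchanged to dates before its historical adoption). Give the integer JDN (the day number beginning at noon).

Equivalently 6 September 2092 (Gregorian).
JDN 2400001 is 17 November 1858 CE (Gregorian), MJD 0; the target day is +85396 days from there, so JDN = 2485397.

2485397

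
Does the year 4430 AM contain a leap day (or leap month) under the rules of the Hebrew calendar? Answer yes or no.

Hebrew year 4430 is year 3 of its 19-year Metonic cycle; leap years are at positions 3, 6, 8, 11, 14, 17, 19, so it is a leap year (13 months).

yes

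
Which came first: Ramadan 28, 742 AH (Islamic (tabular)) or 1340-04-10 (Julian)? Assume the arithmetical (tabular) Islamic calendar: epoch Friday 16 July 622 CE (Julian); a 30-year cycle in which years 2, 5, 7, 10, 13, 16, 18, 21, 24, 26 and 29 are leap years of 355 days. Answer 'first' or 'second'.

second

Converting both to JDN: 2211289 vs 2210593; the smaller is the second.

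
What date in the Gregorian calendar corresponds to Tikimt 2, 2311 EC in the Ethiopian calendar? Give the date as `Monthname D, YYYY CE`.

October 15, 2318 CE

Julian Day Number of the source date = 2567979.
Converting JDN 2567979 to the Gregorian calendar gives 15 October 2318 CE.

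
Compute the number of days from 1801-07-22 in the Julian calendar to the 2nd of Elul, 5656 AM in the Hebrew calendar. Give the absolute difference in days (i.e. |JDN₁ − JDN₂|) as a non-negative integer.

First date → JDN 2379076; second date → JDN 2413783.
The interval is |2379076 − 2413783| = 34707 days.

34707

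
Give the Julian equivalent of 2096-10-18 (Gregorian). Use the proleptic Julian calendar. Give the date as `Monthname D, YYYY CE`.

At this point the Julian calendar is 13 days behind the Gregorian.
18 October 2096 Gregorian − 13 days → 5 October 2096 Julian.

October 5, 2096 CE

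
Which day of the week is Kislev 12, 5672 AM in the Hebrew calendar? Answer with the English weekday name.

In the Gregorian calendar this is 3 December 1911 (JDN 2419374).
JDN 2419374 mod 7 = 6, and JDN 0 was a Monday, so this is a Sunday.

Sunday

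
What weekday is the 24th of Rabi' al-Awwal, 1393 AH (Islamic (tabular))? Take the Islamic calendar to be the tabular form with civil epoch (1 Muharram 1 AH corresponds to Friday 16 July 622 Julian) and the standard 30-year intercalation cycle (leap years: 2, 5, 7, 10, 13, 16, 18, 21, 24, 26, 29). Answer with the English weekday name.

Friday

This is JDN 2441800 (27 April 1973 Gregorian).
2441800 ≡ 4 (mod 7); counting from Monday = 0 gives Friday.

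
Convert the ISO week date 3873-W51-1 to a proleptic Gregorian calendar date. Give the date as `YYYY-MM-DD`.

3873-12-15

ISO week 1 of 3873 is the week containing the first Thursday of 3873.
Week 51, day 1 (Monday) lands on 3873-12-15.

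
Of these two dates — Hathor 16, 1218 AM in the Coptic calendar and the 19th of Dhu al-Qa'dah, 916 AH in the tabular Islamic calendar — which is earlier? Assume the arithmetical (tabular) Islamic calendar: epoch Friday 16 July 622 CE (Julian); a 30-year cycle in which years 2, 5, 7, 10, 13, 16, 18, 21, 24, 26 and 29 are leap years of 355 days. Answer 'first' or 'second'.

First date → JDN 2269614; second date → JDN 2272998.
JDN 2269614 < JDN 2272998, so the first date is earlier.

first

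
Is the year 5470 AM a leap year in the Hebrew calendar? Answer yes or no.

Hebrew year 5470 is year 17 of its 19-year Metonic cycle; leap years are at positions 3, 6, 8, 11, 14, 17, 19, so it is a leap year (13 months).

yes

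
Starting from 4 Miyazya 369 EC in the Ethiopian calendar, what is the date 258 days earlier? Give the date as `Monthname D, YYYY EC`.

Hamle 21, 368 EC

JDN of 4 Miyazya 369 EC = 1858846.
1858846 − 258 = 1858588.
JDN 1858588 in the Ethiopian calendar is Hamle 21, 368 EC.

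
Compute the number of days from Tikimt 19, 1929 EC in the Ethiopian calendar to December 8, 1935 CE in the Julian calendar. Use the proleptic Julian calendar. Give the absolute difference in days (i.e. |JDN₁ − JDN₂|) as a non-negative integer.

313

JDN of the first date = 2428471.
JDN of the second date = 2428158.
|2428158 − 2428471| = 313.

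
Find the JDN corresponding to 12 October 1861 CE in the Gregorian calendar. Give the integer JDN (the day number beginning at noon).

JDN 2400001 is 17 November 1858 CE (Gregorian), MJD 0; the target day is +1060 days from there, so JDN = 2401061.

2401061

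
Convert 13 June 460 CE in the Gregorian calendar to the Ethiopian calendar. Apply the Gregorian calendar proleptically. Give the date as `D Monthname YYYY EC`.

18 Sene 452 EC

Julian Day Number of the source date = 1889236.
Converting JDN 1889236 to the Ethiopian calendar gives 18 Sene 452 EC.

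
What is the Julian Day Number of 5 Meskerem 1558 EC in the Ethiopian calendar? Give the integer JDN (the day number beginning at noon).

In the proleptic Gregorian calendar the same day is 12 September 1565.
JDN 2451545 is 1 January 2000 CE (Gregorian); the target day is −158626 days from there, so JDN = 2292919.

2292919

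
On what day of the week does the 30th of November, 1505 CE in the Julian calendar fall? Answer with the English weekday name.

In the proleptic Gregorian calendar this is 10 December 1505 (JDN 2271093).
Since JDN mod 7 = 6 (0 = Monday), the day is Sunday.

Sunday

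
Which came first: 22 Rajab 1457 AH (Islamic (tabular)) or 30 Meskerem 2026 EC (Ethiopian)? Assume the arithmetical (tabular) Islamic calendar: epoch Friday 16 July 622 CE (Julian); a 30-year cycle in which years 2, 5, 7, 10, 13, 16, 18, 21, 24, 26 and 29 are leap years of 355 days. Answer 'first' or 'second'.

Converting both to JDN: 2464596 vs 2463881; the smaller is the second.

second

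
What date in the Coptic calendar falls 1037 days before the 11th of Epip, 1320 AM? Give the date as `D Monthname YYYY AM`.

5 Thout 1318 AM

JDN of the 11th of Epip, 1320 AM = 2307105.
2307105 − 1037 = 2306068.
JDN 2306068 in the Coptic calendar is 5 Thout 1318 AM.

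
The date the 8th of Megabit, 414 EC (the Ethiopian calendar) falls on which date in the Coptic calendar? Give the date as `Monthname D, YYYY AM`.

Both dates share Julian Day Number 1875256; in the Coptic calendar that is 8 Paremhat 138 AM.

Paremhat 8, 138 AM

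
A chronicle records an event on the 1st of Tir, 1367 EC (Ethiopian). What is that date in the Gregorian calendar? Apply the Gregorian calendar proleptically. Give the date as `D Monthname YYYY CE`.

Both dates share Julian Day Number 2223272; in the Gregorian calendar that is 4 January 1375 CE.

4 January 1375 CE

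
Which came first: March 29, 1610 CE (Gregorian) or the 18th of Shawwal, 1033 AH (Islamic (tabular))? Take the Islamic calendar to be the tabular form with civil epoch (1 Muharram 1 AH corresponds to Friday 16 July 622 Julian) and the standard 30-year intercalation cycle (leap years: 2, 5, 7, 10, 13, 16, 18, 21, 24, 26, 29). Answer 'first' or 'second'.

Converting both to JDN: 2309188 vs 2314429; the smaller is the first.

first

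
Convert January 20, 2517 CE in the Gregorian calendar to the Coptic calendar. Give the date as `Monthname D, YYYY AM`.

Julian Day Number of the source date = 2640395.
Converting JDN 2640395 to the Coptic calendar gives 8 Tobi 2233 AM.

Tobi 8, 2233 AM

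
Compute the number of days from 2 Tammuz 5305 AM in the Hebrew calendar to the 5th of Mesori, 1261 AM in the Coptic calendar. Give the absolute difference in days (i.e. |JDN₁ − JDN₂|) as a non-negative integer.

JDN of the first date = 2285532.
JDN of the second date = 2285579.
|2285579 − 2285532| = 47.

47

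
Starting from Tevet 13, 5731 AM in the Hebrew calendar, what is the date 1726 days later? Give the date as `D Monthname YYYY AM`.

The starting date is JDN 2440962; 2440962 + 1726 = 2442688.
JDN 2442688 corresponds to 27 Tishrei 5736 AM.

27 Tishrei 5736 AM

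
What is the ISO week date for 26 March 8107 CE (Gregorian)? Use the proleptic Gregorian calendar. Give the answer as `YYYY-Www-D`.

The weekday is Saturday (ISO weekday 6).
That Saturday belongs to ISO week 12 of ISO year 8107.

8107-W12-6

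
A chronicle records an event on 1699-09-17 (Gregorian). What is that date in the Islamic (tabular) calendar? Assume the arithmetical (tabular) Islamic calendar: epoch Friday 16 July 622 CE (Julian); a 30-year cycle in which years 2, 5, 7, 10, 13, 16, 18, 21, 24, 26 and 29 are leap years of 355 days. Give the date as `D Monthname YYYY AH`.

22 Rabi' al-Awwal 1111 AH

Julian Day Number of the source date = 2341867.
Converting JDN 2341867 to the tabular Islamic calendar gives 22 Rabi' al-Awwal 1111 AH.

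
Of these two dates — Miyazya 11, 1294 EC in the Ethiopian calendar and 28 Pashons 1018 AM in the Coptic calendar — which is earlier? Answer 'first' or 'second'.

first

The two dates have Julian Day Numbers 2196709 and 2196756 respectively.
Since 2196709 < 2196756, the first date comes first.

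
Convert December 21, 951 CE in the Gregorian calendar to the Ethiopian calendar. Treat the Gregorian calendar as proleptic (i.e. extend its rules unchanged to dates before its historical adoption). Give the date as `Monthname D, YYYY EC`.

Both dates share Julian Day Number 2068760; in the Ethiopian calendar that is 19 Tahsas 944 EC.

Tahsas 19, 944 EC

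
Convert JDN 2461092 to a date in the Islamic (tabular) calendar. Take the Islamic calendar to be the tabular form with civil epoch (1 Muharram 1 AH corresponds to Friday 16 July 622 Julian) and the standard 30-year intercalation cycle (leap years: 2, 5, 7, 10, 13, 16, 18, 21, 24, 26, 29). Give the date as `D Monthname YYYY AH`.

3 Ramadan 1447 AH

JDN 2461092 is 20 February 2026 in the Gregorian calendar.
In the tabular Islamic calendar that day is 3 Ramadan 1447 AH.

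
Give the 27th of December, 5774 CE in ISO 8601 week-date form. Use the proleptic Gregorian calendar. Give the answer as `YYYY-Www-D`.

5774-W52-2

The weekday is Tuesday (ISO weekday 2).
That Tuesday belongs to ISO week 52 of ISO year 5774.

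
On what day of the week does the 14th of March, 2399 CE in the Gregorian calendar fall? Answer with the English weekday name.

JDN 2597349 mod 7 = 6, and JDN 0 was a Monday, so this is a Sunday.

Sunday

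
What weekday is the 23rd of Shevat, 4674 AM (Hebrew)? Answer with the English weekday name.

Equivalently 28 January 914 Gregorian, JDN 2054919.
2054919 ≡ 6 (mod 7); counting from Monday = 0 gives Sunday.

Sunday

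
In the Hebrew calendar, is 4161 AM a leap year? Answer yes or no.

Hebrew year 4161 is year 19 of its 19-year Metonic cycle; leap years are at positions 3, 6, 8, 11, 14, 17, 19, so it is a leap year (13 months).

yes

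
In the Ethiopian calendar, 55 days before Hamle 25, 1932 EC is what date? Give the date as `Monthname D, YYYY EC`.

JDN of Hamle 25, 1932 EC = 2429843.
2429843 − 55 = 2429788.
JDN 2429788 in the Ethiopian calendar is Ginbot 30, 1932 EC.

Ginbot 30, 1932 EC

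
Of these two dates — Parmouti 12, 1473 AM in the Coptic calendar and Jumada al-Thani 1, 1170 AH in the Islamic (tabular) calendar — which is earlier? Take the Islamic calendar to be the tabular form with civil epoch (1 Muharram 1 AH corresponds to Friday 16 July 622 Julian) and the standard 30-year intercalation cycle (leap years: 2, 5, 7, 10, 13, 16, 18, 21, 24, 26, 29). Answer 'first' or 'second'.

second

The two dates have Julian Day Numbers 2362899 and 2362843 respectively.
Since 2362843 < 2362899, the second date comes first.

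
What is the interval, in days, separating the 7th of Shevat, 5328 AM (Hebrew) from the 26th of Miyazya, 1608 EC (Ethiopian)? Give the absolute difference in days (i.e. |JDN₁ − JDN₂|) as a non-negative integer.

17637

First date → JDN 2293776; second date → JDN 2311413.
The interval is |2293776 − 2311413| = 17637 days.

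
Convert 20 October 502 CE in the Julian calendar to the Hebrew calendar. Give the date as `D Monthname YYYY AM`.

The source date corresponds to 22 October 502 in the proleptic Gregorian calendar (JDN 1904706).
That day falls on 2 Cheshvan 4263 AM in the Hebrew calendar.

2 Cheshvan 4263 AM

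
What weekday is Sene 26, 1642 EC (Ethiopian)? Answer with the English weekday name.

Thursday

Equivalently 30 June 1650 Gregorian, JDN 2323891.
2323891 ≡ 3 (mod 7); counting from Monday = 0 gives Thursday.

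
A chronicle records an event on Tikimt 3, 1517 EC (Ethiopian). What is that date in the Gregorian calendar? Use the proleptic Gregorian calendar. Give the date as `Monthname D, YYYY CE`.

October 10, 1524 CE

Both dates share Julian Day Number 2277972; in the Gregorian calendar that is 10 October 1524 CE.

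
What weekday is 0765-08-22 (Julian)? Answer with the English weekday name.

Equivalently 26 August 765 Gregorian, JDN 2000708.
Since JDN mod 7 = 3 (0 = Monday), the day is Thursday.

Thursday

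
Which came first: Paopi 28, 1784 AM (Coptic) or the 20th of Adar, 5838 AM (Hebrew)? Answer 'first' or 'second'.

The two dates have Julian Day Numbers 2476328 and 2480098 respectively.
Since 2476328 < 2480098, the first date comes first.

first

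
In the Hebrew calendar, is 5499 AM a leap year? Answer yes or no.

yes

Hebrew year 5499 is year 8 of its 19-year Metonic cycle; leap years are at positions 3, 6, 8, 11, 14, 17, 19, so it is a leap year (13 months).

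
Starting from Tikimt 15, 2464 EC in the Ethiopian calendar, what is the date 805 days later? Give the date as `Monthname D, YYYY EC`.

Tahsas 30, 2466 EC

JDN of Tikimt 15, 2464 EC = 2623876.
2623876 + 805 = 2624681.
JDN 2624681 in the Ethiopian calendar is Tahsas 30, 2466 EC.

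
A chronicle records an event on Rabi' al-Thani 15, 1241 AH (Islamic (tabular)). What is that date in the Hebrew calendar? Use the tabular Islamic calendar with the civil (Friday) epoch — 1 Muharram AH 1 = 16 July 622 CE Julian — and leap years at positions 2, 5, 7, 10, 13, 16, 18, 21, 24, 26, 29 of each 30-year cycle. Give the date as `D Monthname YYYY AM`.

17 Kislev 5586 AM

Both dates share Julian Day Number 2387958; in the Hebrew calendar that is 17 Kislev 5586 AM.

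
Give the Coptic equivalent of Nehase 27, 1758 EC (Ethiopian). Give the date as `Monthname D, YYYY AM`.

Both dates share Julian Day Number 2366321; in the Coptic calendar that is 27 Mesori 1482 AM.

Mesori 27, 1482 AM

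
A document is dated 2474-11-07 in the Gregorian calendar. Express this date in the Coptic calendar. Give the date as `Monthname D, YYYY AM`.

Julian Day Number of the source date = 2624981.
Converting JDN 2624981 to the Coptic calendar gives 25 Paopi 2191 AM.

Paopi 25, 2191 AM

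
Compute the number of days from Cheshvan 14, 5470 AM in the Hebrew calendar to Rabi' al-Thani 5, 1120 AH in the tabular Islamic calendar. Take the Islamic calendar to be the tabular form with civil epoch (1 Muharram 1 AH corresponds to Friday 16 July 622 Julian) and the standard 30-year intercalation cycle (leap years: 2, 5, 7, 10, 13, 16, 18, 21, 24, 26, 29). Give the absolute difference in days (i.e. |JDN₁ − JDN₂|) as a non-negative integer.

First date → JDN 2345550; second date → JDN 2345069.
The interval is |2345550 − 2345069| = 481 days.

481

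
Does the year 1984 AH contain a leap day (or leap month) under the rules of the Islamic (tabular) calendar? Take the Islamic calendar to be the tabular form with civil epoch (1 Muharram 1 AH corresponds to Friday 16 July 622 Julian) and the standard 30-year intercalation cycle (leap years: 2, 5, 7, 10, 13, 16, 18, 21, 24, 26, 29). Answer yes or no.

Year 1984 AH is year 4 of its 30-year cycle; leap positions are 2, 5, 7, 10, 13, 16, 18, 21, 24, 26, 29, so it is a common year (354 days).

no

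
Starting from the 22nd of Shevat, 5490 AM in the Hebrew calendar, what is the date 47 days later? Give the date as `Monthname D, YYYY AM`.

Nisan 10, 5490 AM

The starting date is JDN 2352969; 2352969 + 47 = 2353016.
JDN 2353016 corresponds to Nisan 10, 5490 AM.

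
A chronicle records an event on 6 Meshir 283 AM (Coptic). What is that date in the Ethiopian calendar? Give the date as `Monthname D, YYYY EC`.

Julian Day Number of the source date = 1928185.
Converting JDN 1928185 to the Ethiopian calendar gives 6 Yekatit 559 EC.

Yekatit 6, 559 EC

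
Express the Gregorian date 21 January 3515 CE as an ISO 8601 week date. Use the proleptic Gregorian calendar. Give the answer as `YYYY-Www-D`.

3515-W03-4

The weekday is Thursday (ISO weekday 4).
That Thursday belongs to ISO week 3 of ISO year 3515.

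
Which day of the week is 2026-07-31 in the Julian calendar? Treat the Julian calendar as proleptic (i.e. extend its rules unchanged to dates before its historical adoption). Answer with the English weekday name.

Thursday

In the Gregorian calendar this is 13 August 2026 (JDN 2461266).
2461266 ≡ 3 (mod 7); counting from Monday = 0 gives Thursday.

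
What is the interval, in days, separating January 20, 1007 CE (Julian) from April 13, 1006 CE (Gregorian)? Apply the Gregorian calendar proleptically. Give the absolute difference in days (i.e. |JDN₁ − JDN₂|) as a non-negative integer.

First date → JDN 2088884; second date → JDN 2088596.
The interval is |2088884 − 2088596| = 288 days.

288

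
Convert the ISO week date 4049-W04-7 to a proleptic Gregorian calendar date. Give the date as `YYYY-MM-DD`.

ISO week 1 of 4049 is the week containing the first Thursday of 4049.
Week 4, day 7 (Sunday) lands on 4049-01-31.

4049-01-31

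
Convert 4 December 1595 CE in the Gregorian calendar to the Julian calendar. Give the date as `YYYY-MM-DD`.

1595-11-24

At this point the Julian calendar is 10 days behind the Gregorian.
4 December 1595 Gregorian − 10 days → 24 November 1595 Julian.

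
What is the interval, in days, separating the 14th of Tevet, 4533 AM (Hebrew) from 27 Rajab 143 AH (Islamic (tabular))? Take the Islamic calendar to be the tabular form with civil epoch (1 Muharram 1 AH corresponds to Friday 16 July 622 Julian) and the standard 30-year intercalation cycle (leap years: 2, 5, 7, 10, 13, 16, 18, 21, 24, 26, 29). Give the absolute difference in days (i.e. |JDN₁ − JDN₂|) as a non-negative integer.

4417

JDN of the first date = 2003380.
JDN of the second date = 1998963.
|1998963 − 2003380| = 4417.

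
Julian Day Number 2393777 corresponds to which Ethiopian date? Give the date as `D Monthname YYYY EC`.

24 Tikimt 1834 EC

The Gregorian equivalent of JDN 2393777 is 2 November 1841.
In the Ethiopian calendar that day is 24 Tikimt 1834 EC.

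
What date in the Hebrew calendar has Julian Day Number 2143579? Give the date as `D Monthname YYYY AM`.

The proleptic Gregorian equivalent of JDN 2143579 is 26 October 1156.
In the Hebrew calendar that day is 3 Cheshvan 4917 AM.

3 Cheshvan 4917 AM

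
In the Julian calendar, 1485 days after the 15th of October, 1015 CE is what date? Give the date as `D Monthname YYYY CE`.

The starting date is JDN 2092074; 2092074 + 1485 = 2093559.
JDN 2093559 corresponds to 8 November 1019 CE.

8 November 1019 CE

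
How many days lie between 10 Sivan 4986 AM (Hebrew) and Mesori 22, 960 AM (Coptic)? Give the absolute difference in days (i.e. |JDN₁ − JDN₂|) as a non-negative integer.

JDN of the first date = 2169012.
JDN of the second date = 2175656.
|2175656 − 2169012| = 6644.

6644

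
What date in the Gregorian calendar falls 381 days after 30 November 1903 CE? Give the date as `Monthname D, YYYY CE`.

The starting date is JDN 2416449; 2416449 + 381 = 2416830.
JDN 2416830 corresponds to December 15, 1904 CE.

December 15, 1904 CE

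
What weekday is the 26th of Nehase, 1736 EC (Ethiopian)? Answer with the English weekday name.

Sunday

In the Gregorian calendar this is 30 August 1744 (JDN 2358285).
2358285 ≡ 6 (mod 7); counting from Monday = 0 gives Sunday.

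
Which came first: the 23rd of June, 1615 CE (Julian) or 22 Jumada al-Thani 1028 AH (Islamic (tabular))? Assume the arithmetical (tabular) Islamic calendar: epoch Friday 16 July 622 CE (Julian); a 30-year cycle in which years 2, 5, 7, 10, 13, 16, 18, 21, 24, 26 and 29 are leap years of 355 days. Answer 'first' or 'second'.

first

First date → JDN 2311110; second date → JDN 2312544.
JDN 2311110 < JDN 2312544, so the first date is earlier.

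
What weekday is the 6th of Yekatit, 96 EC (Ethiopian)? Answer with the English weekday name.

In the proleptic Gregorian calendar this is 31 January 104 (JDN 1759075).
1759075 ≡ 3 (mod 7); counting from Monday = 0 gives Thursday.

Thursday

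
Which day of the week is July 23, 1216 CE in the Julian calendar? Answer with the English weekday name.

Equivalently 30 July 1216 Gregorian, JDN 2165406.
2165406 ≡ 5 (mod 7); counting from Monday = 0 gives Saturday.

Saturday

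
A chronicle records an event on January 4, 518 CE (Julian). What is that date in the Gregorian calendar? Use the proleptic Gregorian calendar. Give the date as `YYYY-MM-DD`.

At this point the Julian calendar is 2 days behind the Gregorian.
4 January 518 Julian + 2 days → 6 January 518 Gregorian.

0518-01-06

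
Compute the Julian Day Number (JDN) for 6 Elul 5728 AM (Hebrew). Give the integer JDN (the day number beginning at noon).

2440099

Equivalently 30 August 1968 (Gregorian).
JDN 2400001 is 17 November 1858 CE (Gregorian), MJD 0; the target day is +40098 days from there, so JDN = 2440099.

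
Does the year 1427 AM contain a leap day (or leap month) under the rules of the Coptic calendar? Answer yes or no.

1427 mod 4 = 3; in the Coptic calendar a year is leap when year mod 4 = 3, so it is a leap year.

yes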